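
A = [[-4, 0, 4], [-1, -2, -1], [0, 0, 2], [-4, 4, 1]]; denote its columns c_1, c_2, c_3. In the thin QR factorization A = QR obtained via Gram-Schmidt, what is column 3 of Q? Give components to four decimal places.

c_1 = (-4, -1, 0, -4); ‖c_1‖ = 5.7446, so q_1 = (-0.6963, -0.1741, 0.0000, -0.6963).
q_1·c_2 = (-0.6963)·0 + (-0.1741)·(-2) + 0.0000·0 + (-0.6963)·4 = -2.4371.
u_2 = c_2 + 2.4371·q_1 = (-1.6970, -2.4242, 0.0000, 2.3030).
‖u_2‖ = 3.7497, so q_2 = (-0.4526, -0.6465, 0.0000, 0.6142).
q_1·c_3 = (-0.6963)·4 + (-0.1741)·(-1) + 0.0000·2 + (-0.6963)·1 = -3.3075; q_2·c_3 = (-0.4526)·4 + (-0.6465)·(-1) + 0.0000·2 + 0.6142·1 = -0.5495.
u_3 = c_3 + 3.3075·q_1 + 0.5495·q_2 = (1.4483, -1.9310, 2.0000, -0.9655).
‖u_3‖ = 3.2800, so q_3 = (0.4415, -0.5887, 0.6097, -0.2944).

q_3 = (0.4415, -0.5887, 0.6097, -0.2944)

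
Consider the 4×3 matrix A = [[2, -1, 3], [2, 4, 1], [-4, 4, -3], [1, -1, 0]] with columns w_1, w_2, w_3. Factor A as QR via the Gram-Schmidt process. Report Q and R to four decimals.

w_1 = (2, 2, -4, 1); ‖w_1‖ = 5.0000, so q_1 = (0.4000, 0.4000, -0.8000, 0.2000).
q_1·w_2 = 0.4000·(-1) + 0.4000·4 + (-0.8000)·4 + 0.2000·(-1) = -2.2000.
u_2 = w_2 + 2.2000·q_1 = (-0.1200, 4.8800, 2.2400, -0.5600).
‖u_2‖ = 5.4000, so q_2 = (-0.0222, 0.9037, 0.4148, -0.1037).
q_1·w_3 = 0.4000·3 + 0.4000·1 + (-0.8000)·(-3) + 0.2000·0 = 4.0000; q_2·w_3 = (-0.0222)·3 + 0.9037·1 + 0.4148·(-3) + (-0.1037)·0 = -0.4074.
u_3 = w_3 − 4.0000·q_1 + 0.4074·q_2 = (1.3909, -0.2318, 0.3690, -0.8422).
‖u_3‖ = 1.6835, so q_3 = (0.8262, -0.1377, 0.2192, -0.5003).

Q = [[0.4000, -0.0222, 0.8262], [0.4000, 0.9037, -0.1377], [-0.8000, 0.4148, 0.2192], [0.2000, -0.1037, -0.5003]], R = [[5.0000, -2.2000, 4.0000], [0.0000, 5.4000, -0.4074], [0.0000, 0.0000, 1.6835]]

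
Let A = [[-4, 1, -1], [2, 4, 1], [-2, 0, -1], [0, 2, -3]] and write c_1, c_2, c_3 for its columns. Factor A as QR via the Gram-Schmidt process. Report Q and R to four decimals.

Q = [[-0.8165, 0.3696, 0.2374], [0.4082, 0.8131, 0.3844], [-0.4082, 0.0739, -0.0904], [0.0000, 0.4435, -0.8875]], R = [[4.8990, 0.8165, 1.6330], [0.0000, 4.5092, -0.9610], [0.0000, 0.0000, 2.9000]]

c_1 = (-4, 2, -2, 0); ‖c_1‖ = 4.8990, so q_1 = (-0.8165, 0.4082, -0.4082, 0.0000).
q_1·c_2 = (-0.8165)·1 + 0.4082·4 + (-0.4082)·0 + 0.0000·2 = 0.8165.
u_2 = c_2 − 0.8165·q_1 = (1.6667, 3.6667, 0.3333, 2.0000).
‖u_2‖ = 4.5092, so q_2 = (0.3696, 0.8131, 0.0739, 0.4435).
q_1·c_3 = (-0.8165)·(-1) + 0.4082·1 + (-0.4082)·(-1) + 0.0000·(-3) = 1.6330; q_2·c_3 = 0.3696·(-1) + 0.8131·1 + 0.0739·(-1) + 0.4435·(-3) = -0.9610.
u_3 = c_3 − 1.6330·q_1 + 0.9610·q_2 = (0.6885, 1.1148, -0.2623, -2.5738).
‖u_3‖ = 2.9000, so q_3 = (0.2374, 0.3844, -0.0904, -0.8875).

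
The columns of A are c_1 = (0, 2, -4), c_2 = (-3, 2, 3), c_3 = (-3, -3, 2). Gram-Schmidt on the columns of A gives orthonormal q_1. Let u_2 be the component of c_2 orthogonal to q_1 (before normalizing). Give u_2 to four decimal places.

c_1 = (0, 2, -4); ‖c_1‖ = 4.4721, so q_1 = (0.0000, 0.4472, -0.8944).
q_1·c_2 = 0.0000·(-3) + 0.4472·2 + (-0.8944)·3 = -1.7889.
u_2 = c_2 + 1.7889·q_1 = (-3.0000, 2.8000, 1.4000).

u_2 = (-3.0000, 2.8000, 1.4000)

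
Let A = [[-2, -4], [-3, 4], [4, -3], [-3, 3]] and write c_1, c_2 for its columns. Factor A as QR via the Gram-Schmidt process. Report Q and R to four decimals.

e_1 = c_1/‖c_1‖ = (-2, -3, 4, -3)/6.1644 = (-0.3244, -0.4867, 0.6489, -0.4867).
r_{12} = e_1·c_2 = -4.0555.
u_2 = c_2 + 4.0555·e_1 = (-5.3158, 2.0263, -0.3684, 1.0263).
‖u_2‖ = 5.7925, so e_2 = (-0.9177, 0.3498, -0.0636, 0.1772).

Q = [[-0.3244, -0.9177], [-0.4867, 0.3498], [0.6489, -0.0636], [-0.4867, 0.1772]], R = [[6.1644, -4.0555], [0.0000, 5.7925]]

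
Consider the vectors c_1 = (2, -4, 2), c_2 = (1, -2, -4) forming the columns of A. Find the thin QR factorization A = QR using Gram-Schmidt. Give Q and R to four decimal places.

Q = [[0.4082, 0.1826], [-0.8165, -0.3651], [0.4082, -0.9129]], R = [[4.8990, 0.4082], [0.0000, 4.5644]]

c_1 = (2, -4, 2); ‖c_1‖ = 4.8990, so e_1 = (0.4082, -0.8165, 0.4082).
e_1·c_2 = 0.4082·1 + (-0.8165)·(-2) + 0.4082·(-4) = 0.4082.
u_2 = c_2 − 0.4082·e_1 = (0.8333, -1.6667, -4.1667).
‖u_2‖ = 4.5644, so e_2 = (0.1826, -0.3651, -0.9129).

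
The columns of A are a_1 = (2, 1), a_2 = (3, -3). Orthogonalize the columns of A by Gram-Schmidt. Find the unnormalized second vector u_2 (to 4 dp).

u_2 = (1.8000, -3.6000)

a_1 = (2, 1); ‖a_1‖ = 2.2361, so q_1 = (0.8944, 0.4472).
q_1·a_2 = 0.8944·3 + 0.4472·(-3) = 1.3416.
u_2 = a_2 − 1.3416·q_1 = (1.8000, -3.6000).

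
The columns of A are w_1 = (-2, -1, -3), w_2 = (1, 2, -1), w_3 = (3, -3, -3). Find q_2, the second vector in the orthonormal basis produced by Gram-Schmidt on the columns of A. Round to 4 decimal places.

q_1 = w_1/‖w_1‖ = (-2, -1, -3)/3.7417 = (-0.5345, -0.2673, -0.8018).
r_{12} = q_1·w_2 = -0.2673.
u_2 = w_2 + 0.2673·q_1 = (0.8571, 1.9286, -1.2143).
‖u_2‖ = 2.4349, so q_2 = (0.3520, 0.7921, -0.4987).

q_2 = (0.3520, 0.7921, -0.4987)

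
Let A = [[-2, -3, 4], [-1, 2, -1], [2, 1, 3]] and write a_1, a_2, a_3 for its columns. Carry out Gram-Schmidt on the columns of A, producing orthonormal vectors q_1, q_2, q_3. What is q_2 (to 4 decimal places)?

a_1 = (-2, -1, 2); ‖a_1‖ = 3.0000, so q_1 = (-0.6667, -0.3333, 0.6667).
q_1·a_2 = (-0.6667)·(-3) + (-0.3333)·2 + 0.6667·1 = 2.0000.
u_2 = a_2 − 2.0000·q_1 = (-1.6667, 2.6667, -0.3333).
‖u_2‖ = 3.1623, so q_2 = (-0.5270, 0.8433, -0.1054).

q_2 = (-0.5270, 0.8433, -0.1054)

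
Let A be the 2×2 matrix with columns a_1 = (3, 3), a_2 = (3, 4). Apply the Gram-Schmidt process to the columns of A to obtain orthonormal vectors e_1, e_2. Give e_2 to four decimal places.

e_2 = (-0.7071, 0.7071)

a_1 = (3, 3); ‖a_1‖ = 4.2426, so e_1 = (0.7071, 0.7071).
e_1·a_2 = 0.7071·3 + 0.7071·4 = 4.9497.
u_2 = a_2 − 4.9497·e_1 = (-0.5000, 0.5000).
‖u_2‖ = 0.7071, so e_2 = (-0.7071, 0.7071).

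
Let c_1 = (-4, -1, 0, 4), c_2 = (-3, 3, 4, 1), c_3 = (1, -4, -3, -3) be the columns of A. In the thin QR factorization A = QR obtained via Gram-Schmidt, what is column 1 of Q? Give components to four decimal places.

c_1 = (-4, -1, 0, 4); ‖c_1‖ = 5.7446, so e_1 = (-0.6963, -0.1741, 0.0000, 0.6963).

e_1 = (-0.6963, -0.1741, 0.0000, 0.6963)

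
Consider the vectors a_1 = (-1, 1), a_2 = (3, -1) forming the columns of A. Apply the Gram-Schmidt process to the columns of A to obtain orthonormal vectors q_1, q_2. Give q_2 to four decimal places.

q_2 = (0.7071, 0.7071)

q_1 = a_1/‖a_1‖ = (-1, 1)/1.4142 = (-0.7071, 0.7071).
r_{12} = q_1·a_2 = -2.8284.
u_2 = a_2 + 2.8284·q_1 = (1.0000, 1.0000).
‖u_2‖ = 1.4142, so q_2 = (0.7071, 0.7071).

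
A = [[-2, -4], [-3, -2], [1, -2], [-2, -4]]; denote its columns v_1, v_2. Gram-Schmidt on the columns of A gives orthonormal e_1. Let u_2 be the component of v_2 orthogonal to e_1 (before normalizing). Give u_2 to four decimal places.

u_2 = (-1.7778, 1.3333, -3.1111, -1.7778)

v_1 = (-2, -3, 1, -2); ‖v_1‖ = 4.2426, so e_1 = (-0.4714, -0.7071, 0.2357, -0.4714).
e_1·v_2 = (-0.4714)·(-4) + (-0.7071)·(-2) + 0.2357·(-2) + (-0.4714)·(-4) = 4.7140.
u_2 = v_2 − 4.7140·e_1 = (-1.7778, 1.3333, -3.1111, -1.7778).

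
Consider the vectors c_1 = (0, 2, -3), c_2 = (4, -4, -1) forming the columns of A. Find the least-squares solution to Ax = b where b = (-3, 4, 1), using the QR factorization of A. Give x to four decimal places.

e_1 = c_1/‖c_1‖ = (0, 2, -3)/3.6056 = (0.0000, 0.5547, -0.8321).
r_{12} = e_1·c_2 = -1.3868.
u_2 = c_2 + 1.3868·e_1 = (4.0000, -3.2308, -2.1538).
‖u_2‖ = 5.5747, so e_2 = (0.7175, -0.5795, -0.3864).
Qᵀb = (1.3868, -4.8571).
Back-substitute: x_2 = -4.8571/5.5747 = -0.8713.
x_1 = (1.3868 + 1.3868·(-0.8713))/3.6056 = 0.0495.

x = (0.0495, -0.8713)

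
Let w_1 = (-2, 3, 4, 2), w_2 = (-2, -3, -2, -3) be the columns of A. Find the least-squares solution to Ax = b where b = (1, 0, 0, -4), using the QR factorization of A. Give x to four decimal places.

w_1 = (-2, 3, 4, 2); ‖w_1‖ = 5.7446, so q_1 = (-0.3482, 0.5222, 0.6963, 0.3482).
q_1·w_2 = (-0.3482)·(-2) + 0.5222·(-3) + 0.6963·(-2) + 0.3482·(-3) = -3.3075.
u_2 = w_2 + 3.3075·q_1 = (-3.1515, -1.2727, 0.3030, -1.8485).
‖u_2‖ = 3.8808, so q_2 = (-0.8121, -0.3280, 0.0781, -0.4763).
Qᵀb = (-1.7408, 1.0932).
Back-substitute: x_2 = 1.0932/3.8808 = 0.2817.
x_1 = (-1.7408 + 3.3075·0.2817)/5.7446 = -0.1408.

x = (-0.1408, 0.2817)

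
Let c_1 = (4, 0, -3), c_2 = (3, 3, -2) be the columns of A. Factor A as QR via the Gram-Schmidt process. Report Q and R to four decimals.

Q = [[0.8000, 0.0399], [0.0000, 0.9978], [-0.6000, 0.0532]], R = [[5.0000, 3.6000], [0.0000, 3.0067]]

c_1 = (4, 0, -3); ‖c_1‖ = 5.0000, so e_1 = (0.8000, 0.0000, -0.6000).
e_1·c_2 = 0.8000·3 + 0.0000·3 + (-0.6000)·(-2) = 3.6000.
u_2 = c_2 − 3.6000·e_1 = (0.1200, 3.0000, 0.1600).
‖u_2‖ = 3.0067, so e_2 = (0.0399, 0.9978, 0.0532).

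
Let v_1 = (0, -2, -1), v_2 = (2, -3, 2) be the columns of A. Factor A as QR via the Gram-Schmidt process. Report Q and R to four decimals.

Q = [[0.0000, 0.5384], [-0.8944, -0.3769], [-0.4472, 0.7537]], R = [[2.2361, 1.7889], [0.0000, 3.7148]]

v_1 = (0, -2, -1); ‖v_1‖ = 2.2361, so q_1 = (0.0000, -0.8944, -0.4472).
q_1·v_2 = 0.0000·2 + (-0.8944)·(-3) + (-0.4472)·2 = 1.7889.
u_2 = v_2 − 1.7889·q_1 = (2.0000, -1.4000, 2.8000).
‖u_2‖ = 3.7148, so q_2 = (0.5384, -0.3769, 0.7537).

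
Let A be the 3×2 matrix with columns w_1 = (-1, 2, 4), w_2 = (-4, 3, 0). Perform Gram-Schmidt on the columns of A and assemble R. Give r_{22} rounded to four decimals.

w_1 = (-1, 2, 4); ‖w_1‖ = 4.5826, so e_1 = (-0.2182, 0.4364, 0.8729).
e_1·w_2 = (-0.2182)·(-4) + 0.4364·3 + 0.8729·0 = 2.1822.
u_2 = w_2 − 2.1822·e_1 = (-3.5238, 2.0476, -1.9048).
r_{22} = ‖u_2‖ = 4.4987.

r_{22} = 4.4987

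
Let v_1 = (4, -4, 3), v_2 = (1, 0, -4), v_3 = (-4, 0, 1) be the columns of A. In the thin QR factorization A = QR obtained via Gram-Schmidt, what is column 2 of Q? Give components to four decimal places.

v_1 = (4, -4, 3); ‖v_1‖ = 6.4031, so q_1 = (0.6247, -0.6247, 0.4685).
q_1·v_2 = 0.6247·1 + (-0.6247)·0 + 0.4685·(-4) = -1.2494.
u_2 = v_2 + 1.2494·q_1 = (1.7805, -0.7805, -3.4146).
‖u_2‖ = 3.9293, so q_2 = (0.4531, -0.1986, -0.8690).

q_2 = (0.4531, -0.1986, -0.8690)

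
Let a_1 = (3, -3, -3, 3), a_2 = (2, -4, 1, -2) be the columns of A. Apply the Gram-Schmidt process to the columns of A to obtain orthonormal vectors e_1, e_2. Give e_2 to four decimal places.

e_1 = a_1/‖a_1‖ = (3, -3, -3, 3)/6.0000 = (0.5000, -0.5000, -0.5000, 0.5000).
r_{12} = e_1·a_2 = 1.5000.
u_2 = a_2 − 1.5000·e_1 = (1.2500, -3.2500, 1.7500, -2.7500).
‖u_2‖ = 4.7697, so e_2 = (0.2621, -0.6814, 0.3669, -0.5766).

e_2 = (0.2621, -0.6814, 0.3669, -0.5766)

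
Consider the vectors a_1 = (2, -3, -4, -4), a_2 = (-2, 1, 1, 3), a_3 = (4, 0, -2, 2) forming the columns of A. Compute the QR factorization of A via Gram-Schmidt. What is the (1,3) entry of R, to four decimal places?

r_{13} = 1.1926

q_1 = a_1/‖a_1‖ = (2, -3, -4, -4)/6.7082 = (0.2981, -0.4472, -0.5963, -0.5963).
r_{13} = q_1·a_3 = 1.1926.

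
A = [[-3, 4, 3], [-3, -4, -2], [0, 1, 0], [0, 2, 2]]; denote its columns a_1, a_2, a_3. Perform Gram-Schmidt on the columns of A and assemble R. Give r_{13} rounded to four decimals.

r_{13} = -0.7071

q_1 = a_1/‖a_1‖ = (-3, -3, 0, 0)/4.2426 = (-0.7071, -0.7071, 0.0000, 0.0000).
r_{13} = q_1·a_3 = -0.7071.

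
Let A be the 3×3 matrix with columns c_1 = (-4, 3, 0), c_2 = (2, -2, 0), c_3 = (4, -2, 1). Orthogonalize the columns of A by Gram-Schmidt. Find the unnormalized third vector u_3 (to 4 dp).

u_3 = (0.0000, 0.0000, 1.0000)

q_1 = c_1/‖c_1‖ = (-4, 3, 0)/5.0000 = (-0.8000, 0.6000, 0.0000).
r_{12} = q_1·c_2 = -2.8000.
u_2 = c_2 + 2.8000·q_1 = (-0.2400, -0.3200, 0.0000).
‖u_2‖ = 0.4000, so q_2 = (-0.6000, -0.8000, 0.0000).
r_{13} = q_1·c_3 = -4.4000; r_{23} = q_2·c_3 = -0.8000.
u_3 = c_3 + 4.4000·q_1 + 0.8000·q_2 = (0.0000, 0.0000, 1.0000).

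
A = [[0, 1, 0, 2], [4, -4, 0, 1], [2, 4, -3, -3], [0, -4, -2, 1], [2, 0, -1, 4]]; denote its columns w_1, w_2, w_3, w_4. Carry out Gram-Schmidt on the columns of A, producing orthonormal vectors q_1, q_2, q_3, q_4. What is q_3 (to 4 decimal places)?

q_3 = (0.0447, 0.2948, -0.5160, -0.7996, -0.0737)

w_1 = (0, 4, 2, 0, 2); ‖w_1‖ = 4.8990, so q_1 = (0.0000, 0.8165, 0.4082, 0.0000, 0.4082).
q_1·w_2 = 0.0000·1 + 0.8165·(-4) + 0.4082·4 + 0.0000·(-4) + 0.4082·0 = -1.6330.
u_2 = w_2 + 1.6330·q_1 = (1.0000, -2.6667, 4.6667, -4.0000, 0.6667).
‖u_2‖ = 6.8069, so q_2 = (0.1469, -0.3918, 0.6856, -0.5876, 0.0979).
q_1·w_3 = 0.0000·0 + 0.8165·0 + 0.4082·(-3) + 0.0000·(-2) + 0.4082·(-1) = -1.6330; q_2·w_3 = 0.1469·0 + (-0.3918)·0 + 0.6856·(-3) + (-0.5876)·(-2) + 0.0979·(-1) = -0.9794.
u_3 = w_3 + 1.6330·q_1 + 0.9794·q_2 = (0.1439, 0.9496, -1.6619, -2.5755, -0.2374).
‖u_3‖ = 3.2209, so q_3 = (0.0447, 0.2948, -0.5160, -0.7996, -0.0737).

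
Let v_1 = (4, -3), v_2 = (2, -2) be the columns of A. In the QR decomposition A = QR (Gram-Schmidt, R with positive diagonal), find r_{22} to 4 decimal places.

r_{22} = 0.4000

e_1 = v_1/‖v_1‖ = (4, -3)/5.0000 = (0.8000, -0.6000).
r_{12} = e_1·v_2 = 2.8000.
u_2 = v_2 − 2.8000·e_1 = (-0.2400, -0.3200).
r_{22} = ‖u_2‖ = 0.4000.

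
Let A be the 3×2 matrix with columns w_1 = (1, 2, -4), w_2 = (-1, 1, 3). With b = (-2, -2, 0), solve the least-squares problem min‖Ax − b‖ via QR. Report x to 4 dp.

x = (-0.6000, -0.6000)

w_1 = (1, 2, -4); ‖w_1‖ = 4.5826, so q_1 = (0.2182, 0.4364, -0.8729).
q_1·w_2 = 0.2182·(-1) + 0.4364·1 + (-0.8729)·3 = -2.4004.
u_2 = w_2 + 2.4004·q_1 = (-0.4762, 2.0476, 0.9048).
‖u_2‖ = 2.2887, so q_2 = (-0.2081, 0.8947, 0.3953).
Qᵀb = (-1.3093, -1.3732).
Back-substitute: x_2 = -1.3732/2.2887 = -0.6000.
x_1 = (-1.3093 + 2.4004·(-0.6000))/4.5826 = -0.6000.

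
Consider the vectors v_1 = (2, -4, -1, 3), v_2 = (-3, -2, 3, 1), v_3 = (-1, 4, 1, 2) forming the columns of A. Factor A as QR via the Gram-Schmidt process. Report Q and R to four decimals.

v_1 = (2, -4, -1, 3); ‖v_1‖ = 5.4772, so e_1 = (0.3651, -0.7303, -0.1826, 0.5477).
e_1·v_2 = 0.3651·(-3) + (-0.7303)·(-2) + (-0.1826)·3 + 0.5477·1 = 0.3651.
u_2 = v_2 − 0.3651·e_1 = (-3.1333, -1.7333, 3.0667, 0.8000).
‖u_2‖ = 4.7819, so e_2 = (-0.6552, -0.3625, 0.6413, 0.1673).
e_1·v_3 = 0.3651·(-1) + (-0.7303)·4 + (-0.1826)·1 + 0.5477·2 = -2.3735; e_2·v_3 = (-0.6552)·(-1) + (-0.3625)·4 + 0.6413·1 + 0.1673·2 = 0.1812.
u_3 = v_3 + 2.3735·e_1 − 0.1812·e_2 = (-0.0146, 2.3324, 0.4504, 3.2697).
‖u_3‖ = 4.0415, so e_3 = (-0.0036, 0.5771, 0.1115, 0.8090).

Q = [[0.3651, -0.6552, -0.0036], [-0.7303, -0.3625, 0.5771], [-0.1826, 0.6413, 0.1115], [0.5477, 0.1673, 0.8090]], R = [[5.4772, 0.3651, -2.3735], [0.0000, 4.7819, 0.1812], [0.0000, 0.0000, 4.0415]]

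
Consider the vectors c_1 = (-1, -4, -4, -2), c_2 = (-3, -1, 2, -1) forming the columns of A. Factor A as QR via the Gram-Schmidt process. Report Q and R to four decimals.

Q = [[-0.1644, -0.7683], [-0.6576, -0.2305], [-0.6576, 0.5448], [-0.3288, -0.2445]], R = [[6.0828, 0.1644], [0.0000, 3.8695]]

e_1 = c_1/‖c_1‖ = (-1, -4, -4, -2)/6.0828 = (-0.1644, -0.6576, -0.6576, -0.3288).
r_{12} = e_1·c_2 = 0.1644.
u_2 = c_2 − 0.1644·e_1 = (-2.9730, -0.8919, 2.1081, -0.9459).
‖u_2‖ = 3.8695, so e_2 = (-0.7683, -0.2305, 0.5448, -0.2445).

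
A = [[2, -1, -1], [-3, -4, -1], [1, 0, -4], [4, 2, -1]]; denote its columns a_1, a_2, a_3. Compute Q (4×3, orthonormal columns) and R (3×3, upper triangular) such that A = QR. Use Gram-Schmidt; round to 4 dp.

a_1 = (2, -3, 1, 4); ‖a_1‖ = 5.4772, so e_1 = (0.3651, -0.5477, 0.1826, 0.7303).
e_1·a_2 = 0.3651·(-1) + (-0.5477)·(-4) + 0.1826·0 + 0.7303·2 = 3.2863.
u_2 = a_2 − 3.2863·e_1 = (-2.2000, -2.2000, -0.6000, -0.4000).
‖u_2‖ = 3.1937, so e_2 = (-0.6888, -0.6888, -0.1879, -0.1252).
e_1·a_3 = 0.3651·(-1) + (-0.5477)·(-1) + 0.1826·(-4) + 0.7303·(-1) = -1.2780; e_2·a_3 = (-0.6888)·(-1) + (-0.6888)·(-1) + (-0.1879)·(-4) + (-0.1252)·(-1) = 2.2544.
u_3 = a_3 + 1.2780·e_1 − 2.2544·e_2 = (1.0196, -0.1471, -3.3431, 0.2157).
‖u_3‖ = 3.5049, so e_3 = (0.2909, -0.0420, -0.9538, 0.0615).

Q = [[0.3651, -0.6888, 0.2909], [-0.5477, -0.6888, -0.0420], [0.1826, -0.1879, -0.9538], [0.7303, -0.1252, 0.0615]], R = [[5.4772, 3.2863, -1.2780], [0.0000, 3.1937, 2.2544], [0.0000, 0.0000, 3.5049]]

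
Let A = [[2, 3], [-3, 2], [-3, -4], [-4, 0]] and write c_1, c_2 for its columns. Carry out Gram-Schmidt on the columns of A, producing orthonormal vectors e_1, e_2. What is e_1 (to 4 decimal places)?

c_1 = (2, -3, -3, -4); ‖c_1‖ = 6.1644, so e_1 = (0.3244, -0.4867, -0.4867, -0.6489).

e_1 = (0.3244, -0.4867, -0.4867, -0.6489)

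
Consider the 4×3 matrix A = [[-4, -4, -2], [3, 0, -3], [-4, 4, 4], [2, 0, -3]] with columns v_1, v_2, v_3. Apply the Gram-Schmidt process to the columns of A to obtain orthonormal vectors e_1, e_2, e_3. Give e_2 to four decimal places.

e_1 = v_1/‖v_1‖ = (-4, 3, -4, 2)/6.7082 = (-0.5963, 0.4472, -0.5963, 0.2981).
r_{12} = e_1·v_2 = 0.0000.
u_2 = v_2 + 0.0000·e_1 = (-4.0000, 0.0000, 4.0000, 0.0000).
‖u_2‖ = 5.6569, so e_2 = (-0.7071, 0.0000, 0.7071, 0.0000).

e_2 = (-0.7071, 0.0000, 0.7071, 0.0000)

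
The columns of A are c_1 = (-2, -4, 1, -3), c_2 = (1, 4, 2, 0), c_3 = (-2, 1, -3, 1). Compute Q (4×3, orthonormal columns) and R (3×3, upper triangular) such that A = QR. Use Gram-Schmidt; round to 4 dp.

c_1 = (-2, -4, 1, -3); ‖c_1‖ = 5.4772, so q_1 = (-0.3651, -0.7303, 0.1826, -0.5477).
q_1·c_2 = (-0.3651)·1 + (-0.7303)·4 + 0.1826·2 + (-0.5477)·0 = -2.9212.
u_2 = c_2 + 2.9212·q_1 = (-0.0667, 1.8667, 2.5333, -1.6000).
‖u_2‖ = 3.5308, so q_2 = (-0.0189, 0.5287, 0.7175, -0.4532).
q_1·c_3 = (-0.3651)·(-2) + (-0.7303)·1 + 0.1826·(-3) + (-0.5477)·1 = -1.0954; q_2·c_3 = (-0.0189)·(-2) + 0.5287·1 + 0.7175·(-3) + (-0.4532)·1 = -2.0392.
u_3 = c_3 + 1.0954·q_1 + 2.0392·q_2 = (-2.4385, 1.2781, -1.3369, -0.5241).
‖u_3‖ = 3.1051, so q_3 = (-0.7853, 0.4116, -0.4305, -0.1688).

Q = [[-0.3651, -0.0189, -0.7853], [-0.7303, 0.5287, 0.4116], [0.1826, 0.7175, -0.4305], [-0.5477, -0.4532, -0.1688]], R = [[5.4772, -2.9212, -1.0954], [0.0000, 3.5308, -2.0392], [0.0000, 0.0000, 3.1051]]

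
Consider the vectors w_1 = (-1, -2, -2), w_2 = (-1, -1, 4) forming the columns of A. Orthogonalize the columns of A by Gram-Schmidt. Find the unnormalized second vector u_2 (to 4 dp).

w_1 = (-1, -2, -2); ‖w_1‖ = 3.0000, so q_1 = (-0.3333, -0.6667, -0.6667).
q_1·w_2 = (-0.3333)·(-1) + (-0.6667)·(-1) + (-0.6667)·4 = -1.6667.
u_2 = w_2 + 1.6667·q_1 = (-1.5556, -2.1111, 2.8889).

u_2 = (-1.5556, -2.1111, 2.8889)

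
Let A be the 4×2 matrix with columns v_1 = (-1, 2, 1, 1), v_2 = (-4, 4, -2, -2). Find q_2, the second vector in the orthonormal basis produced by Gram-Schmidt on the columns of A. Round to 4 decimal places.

q_1 = v_1/‖v_1‖ = (-1, 2, 1, 1)/2.6458 = (-0.3780, 0.7559, 0.3780, 0.3780).
r_{12} = q_1·v_2 = 3.0237.
u_2 = v_2 − 3.0237·q_1 = (-2.8571, 1.7143, -3.1429, -3.1429).
‖u_2‖ = 5.5549, so q_2 = (-0.5143, 0.3086, -0.5658, -0.5658).

q_2 = (-0.5143, 0.3086, -0.5658, -0.5658)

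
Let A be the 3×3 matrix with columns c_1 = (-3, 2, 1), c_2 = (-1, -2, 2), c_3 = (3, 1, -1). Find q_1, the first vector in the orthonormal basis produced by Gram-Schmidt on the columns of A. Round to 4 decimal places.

q_1 = (-0.8018, 0.5345, 0.2673)

q_1 = c_1/‖c_1‖ = (-3, 2, 1)/3.7417 = (-0.8018, 0.5345, 0.2673).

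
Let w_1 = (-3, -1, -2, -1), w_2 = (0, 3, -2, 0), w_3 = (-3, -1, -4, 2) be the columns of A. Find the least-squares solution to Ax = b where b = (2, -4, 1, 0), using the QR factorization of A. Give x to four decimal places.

w_1 = (-3, -1, -2, -1); ‖w_1‖ = 3.8730, so q_1 = (-0.7746, -0.2582, -0.5164, -0.2582).
q_1·w_2 = (-0.7746)·0 + (-0.2582)·3 + (-0.5164)·(-2) + (-0.2582)·0 = 0.2582.
u_2 = w_2 − 0.2582·q_1 = (0.2000, 3.0667, -1.8667, 0.0667).
‖u_2‖ = 3.5963, so q_2 = (0.0556, 0.8527, -0.5191, 0.0185).
q_1·w_3 = (-0.7746)·(-3) + (-0.2582)·(-1) + (-0.5164)·(-4) + (-0.2582)·2 = 4.1312; q_2·w_3 = 0.0556·(-3) + 0.8527·(-1) + (-0.5191)·(-4) + 0.0185·2 = 1.0937.
u_3 = w_3 − 4.1312·q_1 − 1.0937·q_2 = (0.1392, -0.8660, -1.2990, 3.0464).
‖u_3‖ = 3.4259, so q_3 = (0.0406, -0.2528, -0.3792, 0.8892).
Qᵀb = (-1.0328, -3.8187, 0.7132).
Back-substitute: x_3 = 0.7132/3.4259 = 0.2082.
x_2 = (-3.8187 − 1.0937·0.2082)/3.5963 = -1.1252.
x_1 = (-1.0328 − 0.2582·(-1.1252) − 4.1312·0.2082)/3.8730 = -0.4137.

x = (-0.4137, -1.1252, 0.2082)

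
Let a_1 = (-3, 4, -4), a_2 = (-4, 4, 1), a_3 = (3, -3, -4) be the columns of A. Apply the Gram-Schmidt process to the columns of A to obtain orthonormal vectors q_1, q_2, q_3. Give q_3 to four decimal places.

q_3 = (-0.7175, -0.6816, -0.1435)

a_1 = (-3, 4, -4); ‖a_1‖ = 6.4031, so q_1 = (-0.4685, 0.6247, -0.6247).
q_1·a_2 = (-0.4685)·(-4) + 0.6247·4 + (-0.6247)·1 = 3.7482.
u_2 = a_2 − 3.7482·q_1 = (-2.2439, 1.6585, 3.3415).
‖u_2‖ = 4.3533, so q_2 = (-0.5154, 0.3810, 0.7676).
q_1·a_3 = (-0.4685)·3 + 0.6247·(-3) + (-0.6247)·(-4) = -0.7809; q_2·a_3 = (-0.5154)·3 + 0.3810·(-3) + 0.7676·(-4) = -5.7596.
u_3 = a_3 + 0.7809·q_1 + 5.7596·q_2 = (-0.3346, -0.3179, -0.0669).
‖u_3‖ = 0.4664, so q_3 = (-0.7175, -0.6816, -0.1435).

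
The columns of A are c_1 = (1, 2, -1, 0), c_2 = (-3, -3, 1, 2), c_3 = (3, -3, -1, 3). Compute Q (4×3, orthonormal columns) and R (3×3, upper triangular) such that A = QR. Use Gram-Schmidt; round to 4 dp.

Q = [[0.4082, -0.5298, 0.7104], [0.8165, 0.1325, -0.4668], [-0.4082, -0.2649, -0.2233], [0.0000, 0.7947, 0.4770]], R = [[2.4495, -4.0825, -0.8165], [0.0000, 2.5166, 0.6623], [0.0000, 0.0000, 5.1860]]

c_1 = (1, 2, -1, 0); ‖c_1‖ = 2.4495, so e_1 = (0.4082, 0.8165, -0.4082, 0.0000).
e_1·c_2 = 0.4082·(-3) + 0.8165·(-3) + (-0.4082)·1 + 0.0000·2 = -4.0825.
u_2 = c_2 + 4.0825·e_1 = (-1.3333, 0.3333, -0.6667, 2.0000).
‖u_2‖ = 2.5166, so e_2 = (-0.5298, 0.1325, -0.2649, 0.7947).
e_1·c_3 = 0.4082·3 + 0.8165·(-3) + (-0.4082)·(-1) + 0.0000·3 = -0.8165; e_2·c_3 = (-0.5298)·3 + 0.1325·(-3) + (-0.2649)·(-1) + 0.7947·3 = 0.6623.
u_3 = c_3 + 0.8165·e_1 − 0.6623·e_2 = (3.6842, -2.4211, -1.1579, 2.4737).
‖u_3‖ = 5.1860, so e_3 = (0.7104, -0.4668, -0.2233, 0.4770).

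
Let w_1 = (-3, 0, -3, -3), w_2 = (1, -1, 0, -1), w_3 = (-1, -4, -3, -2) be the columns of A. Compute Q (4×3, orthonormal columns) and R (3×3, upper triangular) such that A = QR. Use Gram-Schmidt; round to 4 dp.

Q = [[-0.5774, 0.5774, -0.2144], [0.0000, -0.5774, -0.7505], [-0.5774, 0.0000, -0.3216], [-0.5774, -0.5774, 0.5361]], R = [[5.1962, 0.0000, 3.4641], [0.0000, 1.7321, 2.8868], [0.0000, 0.0000, 3.1091]]

w_1 = (-3, 0, -3, -3); ‖w_1‖ = 5.1962, so q_1 = (-0.5774, 0.0000, -0.5774, -0.5774).
q_1·w_2 = (-0.5774)·1 + 0.0000·(-1) + (-0.5774)·0 + (-0.5774)·(-1) = 0.0000.
u_2 = w_2 + 0.0000·q_1 = (1.0000, -1.0000, 0.0000, -1.0000).
‖u_2‖ = 1.7321, so q_2 = (0.5774, -0.5774, 0.0000, -0.5774).
q_1·w_3 = (-0.5774)·(-1) + 0.0000·(-4) + (-0.5774)·(-3) + (-0.5774)·(-2) = 3.4641; q_2·w_3 = 0.5774·(-1) + (-0.5774)·(-4) + 0.0000·(-3) + (-0.5774)·(-2) = 2.8868.
u_3 = w_3 − 3.4641·q_1 − 2.8868·q_2 = (-0.6667, -2.3333, -1.0000, 1.6667).
‖u_3‖ = 3.1091, so q_3 = (-0.2144, -0.7505, -0.3216, 0.5361).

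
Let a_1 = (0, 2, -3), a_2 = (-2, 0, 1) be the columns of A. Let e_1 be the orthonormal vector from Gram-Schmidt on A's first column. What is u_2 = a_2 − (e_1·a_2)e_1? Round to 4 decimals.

u_2 = (-2.0000, 0.4615, 0.3077)

e_1 = a_1/‖a_1‖ = (0, 2, -3)/3.6056 = (0.0000, 0.5547, -0.8321).
r_{12} = e_1·a_2 = -0.8321.
u_2 = a_2 + 0.8321·e_1 = (-2.0000, 0.4615, 0.3077).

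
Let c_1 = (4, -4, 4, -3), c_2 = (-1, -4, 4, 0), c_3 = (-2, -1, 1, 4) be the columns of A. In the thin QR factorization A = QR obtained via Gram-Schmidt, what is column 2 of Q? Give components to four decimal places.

c_1 = (4, -4, 4, -3); ‖c_1‖ = 7.5498, so e_1 = (0.5298, -0.5298, 0.5298, -0.3974).
e_1·c_2 = 0.5298·(-1) + (-0.5298)·(-4) + 0.5298·4 + (-0.3974)·0 = 3.7087.
u_2 = c_2 − 3.7087·e_1 = (-2.9649, -2.0351, 2.0351, 1.4737).
‖u_2‖ = 4.3870, so e_2 = (-0.6758, -0.4639, 0.4639, 0.3359).

e_2 = (-0.6758, -0.4639, 0.4639, 0.3359)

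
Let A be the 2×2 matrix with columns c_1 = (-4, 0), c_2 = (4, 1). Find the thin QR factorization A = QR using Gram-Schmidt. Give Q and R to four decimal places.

c_1 = (-4, 0); ‖c_1‖ = 4.0000, so q_1 = (-1.0000, 0.0000).
q_1·c_2 = (-1.0000)·4 + 0.0000·1 = -4.0000.
u_2 = c_2 + 4.0000·q_1 = (0.0000, 1.0000).
‖u_2‖ = 1.0000, so q_2 = (0.0000, 1.0000).

Q = [[-1.0000, 0.0000], [0.0000, 1.0000]], R = [[4.0000, -4.0000], [0.0000, 1.0000]]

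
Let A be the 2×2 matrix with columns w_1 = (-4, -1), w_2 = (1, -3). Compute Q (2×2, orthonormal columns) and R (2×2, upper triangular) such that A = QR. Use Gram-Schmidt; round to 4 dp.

Q = [[-0.9701, 0.2425], [-0.2425, -0.9701]], R = [[4.1231, -0.2425], [0.0000, 3.1530]]

q_1 = w_1/‖w_1‖ = (-4, -1)/4.1231 = (-0.9701, -0.2425).
r_{12} = q_1·w_2 = -0.2425.
u_2 = w_2 + 0.2425·q_1 = (0.7647, -3.0588).
‖u_2‖ = 3.1530, so q_2 = (0.2425, -0.9701).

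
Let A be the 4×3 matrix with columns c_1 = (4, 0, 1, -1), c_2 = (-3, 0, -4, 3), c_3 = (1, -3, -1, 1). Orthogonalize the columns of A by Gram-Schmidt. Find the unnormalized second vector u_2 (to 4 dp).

u_2 = (1.2222, 0.0000, -2.9444, 1.9444)

c_1 = (4, 0, 1, -1); ‖c_1‖ = 4.2426, so q_1 = (0.9428, 0.0000, 0.2357, -0.2357).
q_1·c_2 = 0.9428·(-3) + 0.0000·0 + 0.2357·(-4) + (-0.2357)·3 = -4.4783.
u_2 = c_2 + 4.4783·q_1 = (1.2222, 0.0000, -2.9444, 1.9444).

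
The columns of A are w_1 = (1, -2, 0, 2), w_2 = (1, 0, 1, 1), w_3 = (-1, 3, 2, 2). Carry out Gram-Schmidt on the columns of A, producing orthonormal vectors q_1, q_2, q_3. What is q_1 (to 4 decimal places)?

q_1 = (0.3333, -0.6667, 0.0000, 0.6667)

q_1 = w_1/‖w_1‖ = (1, -2, 0, 2)/3.0000 = (0.3333, -0.6667, 0.0000, 0.6667).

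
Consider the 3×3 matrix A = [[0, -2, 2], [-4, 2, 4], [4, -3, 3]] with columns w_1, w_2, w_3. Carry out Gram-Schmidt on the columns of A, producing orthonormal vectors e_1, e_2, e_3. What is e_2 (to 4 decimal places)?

w_1 = (0, -4, 4); ‖w_1‖ = 5.6569, so e_1 = (0.0000, -0.7071, 0.7071).
e_1·w_2 = 0.0000·(-2) + (-0.7071)·2 + 0.7071·(-3) = -3.5355.
u_2 = w_2 + 3.5355·e_1 = (-2.0000, -0.5000, -0.5000).
‖u_2‖ = 2.1213, so e_2 = (-0.9428, -0.2357, -0.2357).

e_2 = (-0.9428, -0.2357, -0.2357)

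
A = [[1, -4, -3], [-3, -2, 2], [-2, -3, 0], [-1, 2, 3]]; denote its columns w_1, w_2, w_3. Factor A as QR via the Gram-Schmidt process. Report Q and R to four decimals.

e_1 = w_1/‖w_1‖ = (1, -3, -2, -1)/3.8730 = (0.2582, -0.7746, -0.5164, -0.2582).
r_{12} = e_1·w_2 = 1.5492.
u_2 = w_2 − 1.5492·e_1 = (-4.4000, -0.8000, -2.2000, 2.4000).
‖u_2‖ = 5.5317, so e_2 = (-0.7954, -0.1446, -0.3977, 0.4339).
r_{13} = e_1·w_3 = -3.0984; r_{23} = e_2·w_3 = 3.3986.
u_3 = w_3 + 3.0984·e_1 − 3.3986·e_2 = (0.5033, 0.0915, -0.2484, 0.7255).
‖u_3‖ = 0.9218, so e_3 = (0.5460, 0.0993, -0.2694, 0.7871).

Q = [[0.2582, -0.7954, 0.5460], [-0.7746, -0.1446, 0.0993], [-0.5164, -0.3977, -0.2694], [-0.2582, 0.4339, 0.7871]], R = [[3.8730, 1.5492, -3.0984], [0.0000, 5.5317, 3.3986], [0.0000, 0.0000, 0.9218]]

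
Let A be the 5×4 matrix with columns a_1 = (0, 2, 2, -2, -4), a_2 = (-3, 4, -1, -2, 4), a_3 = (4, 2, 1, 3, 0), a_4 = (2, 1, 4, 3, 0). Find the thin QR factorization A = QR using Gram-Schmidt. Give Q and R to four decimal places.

a_1 = (0, 2, 2, -2, -4); ‖a_1‖ = 5.2915, so e_1 = (0.0000, 0.3780, 0.3780, -0.3780, -0.7559).
e_1·a_2 = 0.0000·(-3) + 0.3780·4 + 0.3780·(-1) + (-0.3780)·(-2) + (-0.7559)·4 = -1.1339.
u_2 = a_2 + 1.1339·e_1 = (-3.0000, 4.4286, -0.5714, -2.4286, 3.1429).
‖u_2‖ = 6.6869, so e_2 = (-0.4486, 0.6623, -0.0855, -0.3632, 0.4700).
e_1·a_3 = 0.0000·4 + 0.3780·2 + 0.3780·1 + (-0.3780)·3 + (-0.7559)·0 = 0.0000; e_2·a_3 = (-0.4486)·4 + 0.6623·2 + (-0.0855)·1 + (-0.3632)·3 + 0.4700·0 = -1.6450.
u_3 = a_3 + 0.0000·e_1 + 1.6450·e_2 = (3.2620, 3.0895, 0.8594, 2.4026, 0.7732).
‖u_3‖ = 5.2244, so e_3 = (0.6244, 0.5914, 0.1645, 0.4599, 0.1480).
e_1·a_4 = 0.0000·2 + 0.3780·1 + 0.3780·4 + (-0.3780)·3 + (-0.7559)·0 = 0.7559; e_2·a_4 = (-0.4486)·2 + 0.6623·1 + (-0.0855)·4 + (-0.3632)·3 + 0.4700·0 = -1.6664; e_3·a_4 = 0.6244·2 + 0.5914·1 + 0.1645·4 + 0.4599·3 + 0.1480·0 = 3.8778.
u_4 = a_4 − 0.7559·e_1 + 1.6664·e_2 − 3.8778·e_3 = (-1.1688, -0.4752, 2.9340, 0.8972, 0.7808).
‖u_4‖ = 3.4080, so e_4 = (-0.3430, -0.1394, 0.8609, 0.2633, 0.2291).

Q = [[0.0000, -0.4486, 0.6244, -0.3430], [0.3780, 0.6623, 0.5914, -0.1394], [0.3780, -0.0855, 0.1645, 0.8609], [-0.3780, -0.3632, 0.4599, 0.2633], [-0.7559, 0.4700, 0.1480, 0.2291]], R = [[5.2915, -1.1339, 0.0000, 0.7559], [0.0000, 6.6869, -1.6450, -1.6664], [0.0000, 0.0000, 5.2244, 3.8778], [0.0000, 0.0000, 0.0000, 3.4080]]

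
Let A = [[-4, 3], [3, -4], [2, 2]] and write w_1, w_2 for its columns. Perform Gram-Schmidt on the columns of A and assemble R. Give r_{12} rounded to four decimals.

r_{12} = -3.7139

w_1 = (-4, 3, 2); ‖w_1‖ = 5.3852, so e_1 = (-0.7428, 0.5571, 0.3714).
r_{12} = e_1·w_2 = -3.7139.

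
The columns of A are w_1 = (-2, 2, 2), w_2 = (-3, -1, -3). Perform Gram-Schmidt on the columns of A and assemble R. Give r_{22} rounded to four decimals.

r_{22} = 4.3205

w_1 = (-2, 2, 2); ‖w_1‖ = 3.4641, so e_1 = (-0.5774, 0.5774, 0.5774).
e_1·w_2 = (-0.5774)·(-3) + 0.5774·(-1) + 0.5774·(-3) = -0.5774.
u_2 = w_2 + 0.5774·e_1 = (-3.3333, -0.6667, -2.6667).
r_{22} = ‖u_2‖ = 4.3205.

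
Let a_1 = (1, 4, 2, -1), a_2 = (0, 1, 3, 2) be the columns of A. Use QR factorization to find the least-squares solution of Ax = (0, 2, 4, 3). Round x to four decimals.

e_1 = a_1/‖a_1‖ = (1, 4, 2, -1)/4.6904 = (0.2132, 0.8528, 0.4264, -0.2132).
r_{12} = e_1·a_2 = 1.7056.
u_2 = a_2 − 1.7056·e_1 = (-0.3636, -0.4545, 2.2727, 2.3636).
‖u_2‖ = 3.3303, so e_2 = (-0.1092, -0.1365, 0.6824, 0.7097).
Qᵀb = (2.7716, 4.5860).
Back-substitute: x_2 = 4.5860/3.3303 = 1.3770.
x_1 = (2.7716 − 1.7056·1.3770)/4.6904 = 0.0902.

x = (0.0902, 1.3770)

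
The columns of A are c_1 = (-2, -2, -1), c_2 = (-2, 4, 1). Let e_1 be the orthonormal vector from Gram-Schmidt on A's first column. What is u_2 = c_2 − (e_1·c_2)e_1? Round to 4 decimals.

e_1 = c_1/‖c_1‖ = (-2, -2, -1)/3.0000 = (-0.6667, -0.6667, -0.3333).
r_{12} = e_1·c_2 = -1.6667.
u_2 = c_2 + 1.6667·e_1 = (-3.1111, 2.8889, 0.4444).

u_2 = (-3.1111, 2.8889, 0.4444)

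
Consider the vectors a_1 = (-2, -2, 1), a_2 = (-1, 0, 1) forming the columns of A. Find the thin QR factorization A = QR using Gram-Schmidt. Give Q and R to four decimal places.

a_1 = (-2, -2, 1); ‖a_1‖ = 3.0000, so e_1 = (-0.6667, -0.6667, 0.3333).
e_1·a_2 = (-0.6667)·(-1) + (-0.6667)·0 + 0.3333·1 = 1.0000.
u_2 = a_2 − 1.0000·e_1 = (-0.3333, 0.6667, 0.6667).
‖u_2‖ = 1.0000, so e_2 = (-0.3333, 0.6667, 0.6667).

Q = [[-0.6667, -0.3333], [-0.6667, 0.6667], [0.3333, 0.6667]], R = [[3.0000, 1.0000], [0.0000, 1.0000]]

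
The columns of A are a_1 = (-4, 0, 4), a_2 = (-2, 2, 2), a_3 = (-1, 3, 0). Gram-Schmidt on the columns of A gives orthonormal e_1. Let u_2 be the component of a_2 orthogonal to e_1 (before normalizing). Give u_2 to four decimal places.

u_2 = (0.0000, 2.0000, 0.0000)

a_1 = (-4, 0, 4); ‖a_1‖ = 5.6569, so e_1 = (-0.7071, 0.0000, 0.7071).
e_1·a_2 = (-0.7071)·(-2) + 0.0000·2 + 0.7071·2 = 2.8284.
u_2 = a_2 − 2.8284·e_1 = (0.0000, 2.0000, 0.0000).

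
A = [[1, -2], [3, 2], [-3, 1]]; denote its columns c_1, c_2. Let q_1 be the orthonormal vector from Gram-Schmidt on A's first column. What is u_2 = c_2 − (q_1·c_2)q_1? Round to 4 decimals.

u_2 = (-2.0526, 1.8421, 1.1579)

q_1 = c_1/‖c_1‖ = (1, 3, -3)/4.3589 = (0.2294, 0.6882, -0.6882).
r_{12} = q_1·c_2 = 0.2294.
u_2 = c_2 − 0.2294·q_1 = (-2.0526, 1.8421, 1.1579).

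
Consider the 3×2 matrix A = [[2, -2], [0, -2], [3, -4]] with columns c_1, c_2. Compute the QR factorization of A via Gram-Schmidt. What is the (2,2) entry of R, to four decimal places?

r_{22} = 2.0755

c_1 = (2, 0, 3); ‖c_1‖ = 3.6056, so e_1 = (0.5547, 0.0000, 0.8321).
e_1·c_2 = 0.5547·(-2) + 0.0000·(-2) + 0.8321·(-4) = -4.4376.
u_2 = c_2 + 4.4376·e_1 = (0.4615, -2.0000, -0.3077).
r_{22} = ‖u_2‖ = 2.0755.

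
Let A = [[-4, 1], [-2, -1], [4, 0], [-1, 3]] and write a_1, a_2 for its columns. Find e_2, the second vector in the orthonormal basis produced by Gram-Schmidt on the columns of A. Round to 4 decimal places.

e_1 = a_1/‖a_1‖ = (-4, -2, 4, -1)/6.0828 = (-0.6576, -0.3288, 0.6576, -0.1644).
r_{12} = e_1·a_2 = -0.8220.
u_2 = a_2 + 0.8220·e_1 = (0.4595, -1.2703, 0.5405, 2.8649).
‖u_2‖ = 3.2131, so e_2 = (0.1430, -0.3953, 0.1682, 0.8916).

e_2 = (0.1430, -0.3953, 0.1682, 0.8916)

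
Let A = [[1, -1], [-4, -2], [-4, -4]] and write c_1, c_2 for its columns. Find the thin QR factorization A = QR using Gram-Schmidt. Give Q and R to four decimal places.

e_1 = c_1/‖c_1‖ = (1, -4, -4)/5.7446 = (0.1741, -0.6963, -0.6963).
r_{12} = e_1·c_2 = 4.0038.
u_2 = c_2 − 4.0038·e_1 = (-1.6970, 0.7879, -1.2121).
‖u_2‖ = 2.2293, so e_2 = (-0.7612, 0.3534, -0.5437).

Q = [[0.1741, -0.7612], [-0.6963, 0.3534], [-0.6963, -0.5437]], R = [[5.7446, 4.0038], [0.0000, 2.2293]]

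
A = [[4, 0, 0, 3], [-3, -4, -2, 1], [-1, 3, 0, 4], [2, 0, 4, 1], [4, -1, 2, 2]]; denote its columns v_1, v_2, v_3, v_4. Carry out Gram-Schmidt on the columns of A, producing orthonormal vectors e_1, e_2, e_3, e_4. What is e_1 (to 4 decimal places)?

e_1 = (0.5898, -0.4423, -0.1474, 0.2949, 0.5898)

v_1 = (4, -3, -1, 2, 4); ‖v_1‖ = 6.7823, so e_1 = (0.5898, -0.4423, -0.1474, 0.2949, 0.5898).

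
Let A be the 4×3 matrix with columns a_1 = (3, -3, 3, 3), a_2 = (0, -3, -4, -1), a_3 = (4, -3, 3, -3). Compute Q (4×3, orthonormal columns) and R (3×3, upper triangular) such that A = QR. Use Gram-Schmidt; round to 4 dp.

Q = [[0.5000, 0.1000, 0.3963], [-0.5000, -0.7000, -0.1382], [0.5000, -0.7000, 0.3163], [0.5000, -0.1000, -0.8508]], R = [[6.0000, -1.0000, 3.5000], [0.0000, 5.0000, 0.7000], [0.0000, 0.0000, 5.5009]]

a_1 = (3, -3, 3, 3); ‖a_1‖ = 6.0000, so e_1 = (0.5000, -0.5000, 0.5000, 0.5000).
e_1·a_2 = 0.5000·0 + (-0.5000)·(-3) + 0.5000·(-4) + 0.5000·(-1) = -1.0000.
u_2 = a_2 + 1.0000·e_1 = (0.5000, -3.5000, -3.5000, -0.5000).
‖u_2‖ = 5.0000, so e_2 = (0.1000, -0.7000, -0.7000, -0.1000).
e_1·a_3 = 0.5000·4 + (-0.5000)·(-3) + 0.5000·3 + 0.5000·(-3) = 3.5000; e_2·a_3 = 0.1000·4 + (-0.7000)·(-3) + (-0.7000)·3 + (-0.1000)·(-3) = 0.7000.
u_3 = a_3 − 3.5000·e_1 − 0.7000·e_2 = (2.1800, -0.7600, 1.7400, -4.6800).
‖u_3‖ = 5.5009, so e_3 = (0.3963, -0.1382, 0.3163, -0.8508).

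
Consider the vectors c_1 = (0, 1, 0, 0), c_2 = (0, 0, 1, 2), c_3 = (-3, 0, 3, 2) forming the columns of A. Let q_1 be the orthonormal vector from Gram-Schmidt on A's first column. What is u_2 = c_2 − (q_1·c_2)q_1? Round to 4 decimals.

u_2 = (0.0000, 0.0000, 1.0000, 2.0000)

q_1 = c_1/‖c_1‖ = (0, 1, 0, 0)/1.0000 = (0.0000, 1.0000, 0.0000, 0.0000).
r_{12} = q_1·c_2 = 0.0000.
u_2 = c_2 + 0.0000·q_1 = (0.0000, 0.0000, 1.0000, 2.0000).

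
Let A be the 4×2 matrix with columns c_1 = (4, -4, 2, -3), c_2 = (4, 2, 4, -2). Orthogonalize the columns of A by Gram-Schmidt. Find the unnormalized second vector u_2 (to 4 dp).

c_1 = (4, -4, 2, -3); ‖c_1‖ = 6.7082, so q_1 = (0.5963, -0.5963, 0.2981, -0.4472).
q_1·c_2 = 0.5963·4 + (-0.5963)·2 + 0.2981·4 + (-0.4472)·(-2) = 3.2796.
u_2 = c_2 − 3.2796·q_1 = (2.0444, 3.9556, 3.0222, -0.5333).

u_2 = (2.0444, 3.9556, 3.0222, -0.5333)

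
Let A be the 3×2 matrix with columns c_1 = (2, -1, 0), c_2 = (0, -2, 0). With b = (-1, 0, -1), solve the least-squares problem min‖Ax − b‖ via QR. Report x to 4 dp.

x = (-0.5000, 0.2500)

c_1 = (2, -1, 0); ‖c_1‖ = 2.2361, so q_1 = (0.8944, -0.4472, 0.0000).
q_1·c_2 = 0.8944·0 + (-0.4472)·(-2) + 0.0000·0 = 0.8944.
u_2 = c_2 − 0.8944·q_1 = (-0.8000, -1.6000, 0.0000).
‖u_2‖ = 1.7889, so q_2 = (-0.4472, -0.8944, 0.0000).
Qᵀb = (-0.8944, 0.4472).
Back-substitute: x_2 = 0.4472/1.7889 = 0.2500.
x_1 = (-0.8944 − 0.8944·0.2500)/2.2361 = -0.5000.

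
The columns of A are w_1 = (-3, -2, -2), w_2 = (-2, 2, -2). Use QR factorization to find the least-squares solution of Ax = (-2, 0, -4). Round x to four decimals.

x = (0.5714, 0.7143)

w_1 = (-3, -2, -2); ‖w_1‖ = 4.1231, so q_1 = (-0.7276, -0.4851, -0.4851).
q_1·w_2 = (-0.7276)·(-2) + (-0.4851)·2 + (-0.4851)·(-2) = 1.4552.
u_2 = w_2 − 1.4552·q_1 = (-0.9412, 2.7059, -1.2941).
‖u_2‖ = 3.1436, so q_2 = (-0.2994, 0.8608, -0.4117).
Qᵀb = (3.3955, 2.2454).
Back-substitute: x_2 = 2.2454/3.1436 = 0.7143.
x_1 = (3.3955 − 1.4552·0.7143)/4.1231 = 0.5714.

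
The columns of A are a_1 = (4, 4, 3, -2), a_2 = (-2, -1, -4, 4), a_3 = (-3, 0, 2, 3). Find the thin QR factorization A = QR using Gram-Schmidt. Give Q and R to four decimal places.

Q = [[0.5963, 0.2237, -0.4678], [0.5963, 0.4887, 0.2030], [0.4472, -0.4946, 0.6929], [-0.2981, 0.6830, 0.5097]], R = [[6.7082, -4.7703, -1.7889], [0.0000, 3.7742, 0.3886], [0.0000, 0.0000, 4.3184]]

a_1 = (4, 4, 3, -2); ‖a_1‖ = 6.7082, so e_1 = (0.5963, 0.5963, 0.4472, -0.2981).
e_1·a_2 = 0.5963·(-2) + 0.5963·(-1) + 0.4472·(-4) + (-0.2981)·4 = -4.7703.
u_2 = a_2 + 4.7703·e_1 = (0.8444, 1.8444, -1.8667, 2.5778).
‖u_2‖ = 3.7742, so e_2 = (0.2237, 0.4887, -0.4946, 0.6830).
e_1·a_3 = 0.5963·(-3) + 0.5963·0 + 0.4472·2 + (-0.2981)·3 = -1.7889; e_2·a_3 = 0.2237·(-3) + 0.4887·0 + (-0.4946)·2 + 0.6830·3 = 0.3886.
u_3 = a_3 + 1.7889·e_1 − 0.3886·e_2 = (-2.0203, 0.8768, 2.9922, 2.2012).
‖u_3‖ = 4.3184, so e_3 = (-0.4678, 0.2030, 0.6929, 0.5097).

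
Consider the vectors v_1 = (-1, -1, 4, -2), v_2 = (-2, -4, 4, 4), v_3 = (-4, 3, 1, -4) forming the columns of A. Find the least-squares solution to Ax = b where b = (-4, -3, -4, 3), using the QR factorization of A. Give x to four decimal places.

x = (-1.7145, 0.9817, 0.6904)

v_1 = (-1, -1, 4, -2); ‖v_1‖ = 4.6904, so q_1 = (-0.2132, -0.2132, 0.8528, -0.4264).
q_1·v_2 = (-0.2132)·(-2) + (-0.2132)·(-4) + 0.8528·4 + (-0.4264)·4 = 2.9848.
u_2 = v_2 − 2.9848·q_1 = (-1.3636, -3.3636, 1.4545, 5.2727).
‖u_2‖ = 6.5644, so q_2 = (-0.2077, -0.5124, 0.2216, 0.8032).
q_1·v_3 = (-0.2132)·(-4) + (-0.2132)·3 + 0.8528·1 + (-0.4264)·(-4) = 2.7716; q_2·v_3 = (-0.2077)·(-4) + (-0.5124)·3 + 0.2216·1 + 0.8032·(-4) = -3.6976.
u_3 = v_3 − 2.7716·q_1 + 3.6976·q_2 = (-4.1772, 1.6962, -0.5443, 0.1519).
‖u_3‖ = 4.5437, so q_3 = (-0.9193, 0.3733, -0.1198, 0.0334).
Qᵀb = (-3.1980, 3.8915, 3.1369).
Back-substitute: x_3 = 3.1369/4.5437 = 0.6904.
x_2 = (3.8915 + 3.6976·0.6904)/6.5644 = 0.9817.
x_1 = (-3.1980 − 2.9848·0.9817 − 2.7716·0.6904)/4.6904 = -1.7145.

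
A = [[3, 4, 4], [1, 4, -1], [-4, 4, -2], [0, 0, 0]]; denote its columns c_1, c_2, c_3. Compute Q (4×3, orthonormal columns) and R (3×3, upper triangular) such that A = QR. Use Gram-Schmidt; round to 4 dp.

Q = [[0.5883, 0.5774, 0.5661], [0.1961, 0.5774, -0.7926], [-0.7845, 0.5774, 0.2265], [0.0000, 0.0000, 0.0000]], R = [[5.0990, 0.0000, 3.7262], [0.0000, 6.9282, 0.5774], [0.0000, 0.0000, 2.6042]]

c_1 = (3, 1, -4, 0); ‖c_1‖ = 5.0990, so e_1 = (0.5883, 0.1961, -0.7845, 0.0000).
e_1·c_2 = 0.5883·4 + 0.1961·4 + (-0.7845)·4 + 0.0000·0 = 0.0000.
u_2 = c_2 + 0.0000·e_1 = (4.0000, 4.0000, 4.0000, 0.0000).
‖u_2‖ = 6.9282, so e_2 = (0.5774, 0.5774, 0.5774, 0.0000).
e_1·c_3 = 0.5883·4 + 0.1961·(-1) + (-0.7845)·(-2) + 0.0000·0 = 3.7262; e_2·c_3 = 0.5774·4 + 0.5774·(-1) + 0.5774·(-2) + 0.0000·0 = 0.5774.
u_3 = c_3 − 3.7262·e_1 − 0.5774·e_2 = (1.4744, -2.0641, 0.5897, 0.0000).
‖u_3‖ = 2.6042, so e_3 = (0.5661, -0.7926, 0.2265, 0.0000).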